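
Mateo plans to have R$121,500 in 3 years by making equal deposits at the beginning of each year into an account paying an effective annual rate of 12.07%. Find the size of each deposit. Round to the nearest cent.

FV-annuity factor × (1+i) = 3.784232; PMT = 121500 / 3.784232 = 32,106.9078

R$32,106.91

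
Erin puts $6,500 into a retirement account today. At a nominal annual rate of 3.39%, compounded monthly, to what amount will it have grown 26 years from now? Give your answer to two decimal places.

$15,673.31

With 12 periods per year: i = 0.002825, n = 312.
FV = PV·(1+i)^n = 6,500 × 2.411279 = 15,673.3143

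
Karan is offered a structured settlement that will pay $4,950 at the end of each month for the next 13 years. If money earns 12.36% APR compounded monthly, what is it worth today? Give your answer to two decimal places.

With 12 periods per year: i = 0.0103, n = 156.
Annuity factor a(156|0.0103) = 77.457948; PV = 4950 × 77.457948 = 383,416.8412

$383,416.84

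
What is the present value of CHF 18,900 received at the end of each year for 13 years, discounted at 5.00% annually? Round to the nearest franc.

PV = 18900 × [1 − (1+0.05)^(−13)] / 0.05 = 18900 × 9.393573 = 177,538.5295

CHF 177,539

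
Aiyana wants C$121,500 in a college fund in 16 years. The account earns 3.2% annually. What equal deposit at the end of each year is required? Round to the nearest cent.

C$5,933.21

PMT = 121500 / ( [(1+0.032)^16 − 1] / 0.032 ) = 121500 / 20.477939 = 5,933.2142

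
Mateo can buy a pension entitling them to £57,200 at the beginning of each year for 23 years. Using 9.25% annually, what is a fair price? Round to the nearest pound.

PV = 57200 × [1 − (1+0.0925)^(−23)] / 0.0925 × (1+i) = 57200 × 10.267027 = 587,273.9483
(annuity-due: payments at period start, so ×(1+i).)

£587,274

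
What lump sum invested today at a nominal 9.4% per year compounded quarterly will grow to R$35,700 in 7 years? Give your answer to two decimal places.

i = 0.094/4 = 0.0235 per quarter; n = 7·4 = 28.
PV = FV·(1+i)^(−n) = 35,700 × 0.521844 = 18,629.8132

R$18,629.81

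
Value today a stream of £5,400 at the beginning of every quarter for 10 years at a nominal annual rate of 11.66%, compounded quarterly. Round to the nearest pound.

Periodic rate i = 0.1166/4 = 0.02915; n = 10 × 4 = 40 periods.
PV = 5400 × [1 − (1+0.02915)^(−40)] / 0.02915 × (1+i) = 5400 × 24.118849 = 130,241.7864
(annuity-due: payments at period start, so ×(1+i).)

£130,242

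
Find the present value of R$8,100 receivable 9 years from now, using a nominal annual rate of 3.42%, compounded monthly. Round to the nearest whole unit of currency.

R$5,957

Periodic rate i = 0.0342/12 = 0.00285; n = 9 × 12 = 108 periods.
PV = FV·(1+i)^(−n) = 8,100 × 0.735384 = 5,956.6119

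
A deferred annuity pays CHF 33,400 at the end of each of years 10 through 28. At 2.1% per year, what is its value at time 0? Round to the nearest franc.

CHF 430,349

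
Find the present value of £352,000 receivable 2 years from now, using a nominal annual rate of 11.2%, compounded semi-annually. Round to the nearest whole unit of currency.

Periodic rate i = 0.112/2 = 0.056; n = 2 × 2 = 4 periods.
PV = 352,000 / (1 + 0.056)^4 = 352,000 / 1.243528 = 283,065.5325

£283,066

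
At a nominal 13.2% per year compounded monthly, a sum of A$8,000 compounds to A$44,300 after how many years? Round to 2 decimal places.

Periodic rate i = 0.132/12 = 0.011.
n = ln(44300/8000) / ln(1+0.011) = ln(5.53750) / 0.010940 = 156.4490 months
= 156.4490/12 years

13.04 years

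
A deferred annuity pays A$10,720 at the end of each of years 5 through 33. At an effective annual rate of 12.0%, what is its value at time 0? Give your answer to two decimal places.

A$54,650.59

PV at t=4 (ordinary 29-year annuity): 10720 × a(29|0.12) = 10720 × 8.021806 = 85,993.7608
Discount back 4 years: 85,993.7608 × (1+0.12)^(−4) = 85,993.7608 × 0.635518 = 54,650.5896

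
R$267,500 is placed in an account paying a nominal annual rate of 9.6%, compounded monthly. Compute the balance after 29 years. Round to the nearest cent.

i = 0.096/12 = 0.008 per month; n = 29·12 = 348.
FV = PV·(1+i)^n = 267,500 × 16.005350 = 4,281,431.1103

R$4,281,431.11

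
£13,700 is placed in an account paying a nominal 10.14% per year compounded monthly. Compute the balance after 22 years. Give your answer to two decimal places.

£126,320.64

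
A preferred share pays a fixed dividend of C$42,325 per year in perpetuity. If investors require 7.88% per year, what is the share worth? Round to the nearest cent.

PV = C/r = 42325/0.0788 = 537,119.2893

C$537,119.29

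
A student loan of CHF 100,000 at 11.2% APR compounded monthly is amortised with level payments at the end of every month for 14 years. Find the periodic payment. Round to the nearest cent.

Periodic rate i = 0.112/12 = 0.00933333; n = 14 × 12 = 168 periods.
Annuity-PV factor = 84.644660; PMT = 100000 / 84.644660 = 1,181.4094

CHF 1,181.41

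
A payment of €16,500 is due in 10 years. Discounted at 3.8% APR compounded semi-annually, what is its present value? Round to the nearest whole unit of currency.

€11,324

Periodic rate i = 0.038/2 = 0.019; n = 10 × 2 = 20 periods.
Discount factor = (1+0.019)^(−20) = 0.686304; PV = 16,500 × 0.686304 = 11,324.0105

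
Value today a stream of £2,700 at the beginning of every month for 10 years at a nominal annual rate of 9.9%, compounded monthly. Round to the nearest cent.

With 12 periods per year: i = 0.00825, n = 120.
PV = PMT · [1 − (1+i)^(−n)] / i × (1+i) = 2700 · 76.616136 = 206,863.5682
(annuity-due: payments at period start, so ×(1+i).)

£206,863.57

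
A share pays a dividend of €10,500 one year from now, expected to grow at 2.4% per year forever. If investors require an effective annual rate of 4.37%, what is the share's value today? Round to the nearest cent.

PV = PMT / (i − g) = 10500 / (0.0437 − 0.024) = 10500 / 0.019700 = 532,994.9239

€532,994.92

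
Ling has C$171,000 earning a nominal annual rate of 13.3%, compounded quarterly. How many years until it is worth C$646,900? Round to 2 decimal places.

10.17 years

Periodic rate i = 0.133/4 = 0.03325.
n = ln(646900/171000) / ln(1+0.03325) = ln(3.78304) / 0.032709 = 40.6775 quarters
= 40.6775/4 years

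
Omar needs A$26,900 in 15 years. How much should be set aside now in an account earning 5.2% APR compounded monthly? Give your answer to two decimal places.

A$12,351.92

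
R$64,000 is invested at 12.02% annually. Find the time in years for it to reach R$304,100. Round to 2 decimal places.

(1+i)^n = 304100/64000 = 4.75156, so n = ln 4.75156 / ln 1.1202 = 13.7302 years

13.73 years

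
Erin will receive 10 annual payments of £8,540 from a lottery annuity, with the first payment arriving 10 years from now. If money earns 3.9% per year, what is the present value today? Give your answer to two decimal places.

£49,334.58

PV at t=9 (ordinary 10-year annuity): 8540 × a(10|0.039) = 8540 × 8.151424 = 69,613.1611
PV₀ = 69,613.1611 / (1+0.039)^9 = 69,613.1611 / 1.411042 = 49,334.5791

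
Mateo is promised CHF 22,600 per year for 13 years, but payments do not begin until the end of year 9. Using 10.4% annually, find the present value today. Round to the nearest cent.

CHF 71,264.46

Value one period before first payment (t=8): 22600 × [1 − (1+0.104)^(−13)] / 0.104 = 22600 × 6.958524 = 157,262.6513
PV₀ = 157,262.6513 / (1+0.104)^8 = 157,262.6513 / 2.206747 = 71,264.4612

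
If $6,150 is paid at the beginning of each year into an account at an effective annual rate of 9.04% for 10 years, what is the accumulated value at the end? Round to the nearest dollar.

$102,078

FV = PMT · [(1+i)^n − 1] / i × (1+i) = 6150 · 16.598030 = 102,077.8863
(Beginning-of-period payments → annuity-due factor ×(1+i).)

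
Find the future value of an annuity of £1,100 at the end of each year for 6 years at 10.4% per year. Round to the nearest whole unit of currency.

Accumulation factor s(6|0.104) = 7.793907; FV = 1100 × 7.793907 = 8,573.2977

£8,573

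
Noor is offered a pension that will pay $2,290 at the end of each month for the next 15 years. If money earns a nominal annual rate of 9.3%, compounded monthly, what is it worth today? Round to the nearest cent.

$221,858.32

Periodic rate i = 0.093/12 = 0.00775; n = 15 × 12 = 180 periods.
PV = 2290 × [1 − (1+0.00775)^(−180)] / 0.00775 = 2290 × 96.881363 = 221,858.3211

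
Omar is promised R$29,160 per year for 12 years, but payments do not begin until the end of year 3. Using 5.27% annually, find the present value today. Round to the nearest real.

PV at t=2 (ordinary 12-year annuity): 29160 × a(12|0.0527) = 29160 × 8.729814 = 254,561.3859
Discount back 2 years: 254,561.3859 × (1+0.0527)^(−2) = 254,561.3859 × 0.902383 = 229,711.7872

R$229,712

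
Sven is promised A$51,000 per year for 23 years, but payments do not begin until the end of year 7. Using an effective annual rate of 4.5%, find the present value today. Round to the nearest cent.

A$554,064.82

Value one period before first payment (t=6): 51000 × [1 − (1+0.045)^(−23)] / 0.045 = 51000 × 14.147775 = 721,536.5195
Discount back 6 years: 721,536.5195 × (1+0.045)^(−6) = 721,536.5195 × 0.767896 = 554,064.8183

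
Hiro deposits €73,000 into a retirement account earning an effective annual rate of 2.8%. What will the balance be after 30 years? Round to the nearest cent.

73,000 × (1+0.028)^30 = 73,000 × 2.289778 = 167,153.8176

€167,153.82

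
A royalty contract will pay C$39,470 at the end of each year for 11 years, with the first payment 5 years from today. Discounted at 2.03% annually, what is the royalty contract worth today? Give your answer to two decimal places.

C$355,842.32

Value one period before first payment (t=4): 39470 × [1 − (1+0.0203)^(−11)] / 0.0203 = 39470 × 9.770168 = 385,628.5154
Discount back 4 years: 385,628.5154 × (1+0.0203)^(−4) = 385,628.5154 × 0.922759 = 355,842.3174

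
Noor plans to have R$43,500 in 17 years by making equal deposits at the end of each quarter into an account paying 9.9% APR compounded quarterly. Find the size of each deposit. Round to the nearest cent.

R$251.99

With 4 periods per year: i = 0.02475, n = 68.
FV-annuity factor = 172.627463; PMT = 43500 / 172.627463 = 251.9877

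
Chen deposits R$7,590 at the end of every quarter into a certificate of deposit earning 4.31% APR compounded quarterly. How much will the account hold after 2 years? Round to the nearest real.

Periodic rate i = 0.0431/4 = 0.010775; n = 2 × 4 = 8 periods.
FV = PMT · [(1+i)^n − 1] / i = 7590 · 8.308290 = 63,059.9208

R$63,060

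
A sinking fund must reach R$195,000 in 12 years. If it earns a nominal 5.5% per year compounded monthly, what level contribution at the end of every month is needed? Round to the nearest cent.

i = 0.055/12 = 0.00458333 per month; n = 12·12 = 144.
PMT = 195000 / ( [(1+0.00458333)^144 − 1] / 0.00458333 ) = 195000 / 203.318634 = 959.0857

R$959.09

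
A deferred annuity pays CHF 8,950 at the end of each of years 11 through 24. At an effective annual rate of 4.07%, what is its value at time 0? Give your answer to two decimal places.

CHF 63,147.34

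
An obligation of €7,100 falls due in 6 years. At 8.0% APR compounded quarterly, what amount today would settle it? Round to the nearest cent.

€4,414.22

i = 0.08/4 = 0.02 per quarter; n = 6·4 = 24.
PV = FV·(1+i)^(−n) = 7,100 × 0.621721 = 4,414.2226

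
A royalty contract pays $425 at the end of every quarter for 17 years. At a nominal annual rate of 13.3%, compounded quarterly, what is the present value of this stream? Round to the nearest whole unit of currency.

i = 0.133/4 = 0.03325 per quarter; n = 17·4 = 68.
PV = PMT · [1 − (1+i)^(−n)] / i = 425 · 26.822516 = 11,399.5695

$11,400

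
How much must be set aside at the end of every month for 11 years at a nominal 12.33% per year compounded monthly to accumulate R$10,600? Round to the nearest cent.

With 12 periods per year: i = 0.010275, n = 132.
PMT = 10600 / ( [(1+0.010275)^132 − 1] / 0.010275 ) = 10600 / 277.862020 = 38.1484

R$38.15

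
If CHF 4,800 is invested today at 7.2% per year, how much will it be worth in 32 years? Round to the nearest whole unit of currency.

FV = PV·(1+i)^n = 4,800 × 9.251947 = 44,409.3451

CHF 44,409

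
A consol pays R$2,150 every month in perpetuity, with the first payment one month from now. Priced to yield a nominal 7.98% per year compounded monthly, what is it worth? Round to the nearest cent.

R$323,308.27

Periodic rate i = 0.0798/12 = 0.00665.
PV = PMT / i = 2150 / 0.00665 = 323,308.2707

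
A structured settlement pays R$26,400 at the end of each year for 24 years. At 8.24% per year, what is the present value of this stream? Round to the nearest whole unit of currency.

Annuity factor a(24|0.0824) = 10.321385; PV = 26400 × 10.321385 = 272,484.5557

R$272,485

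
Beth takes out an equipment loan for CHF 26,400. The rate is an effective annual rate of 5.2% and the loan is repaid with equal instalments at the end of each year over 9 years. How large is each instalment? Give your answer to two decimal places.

CHF 3,747.37

Annuity-PV factor = 7.044943; PMT = 26400 / 7.044943 = 3,747.3691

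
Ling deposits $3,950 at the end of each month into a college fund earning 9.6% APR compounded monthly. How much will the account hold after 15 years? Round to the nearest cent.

With 12 periods per year: i = 0.008, n = 180.
Accumulation factor s(180|0.008) = 399.572830; FV = 3950 × 399.572830 = 1,578,312.6783

$1,578,312.68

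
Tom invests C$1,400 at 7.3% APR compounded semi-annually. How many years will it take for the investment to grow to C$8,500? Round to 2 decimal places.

25.15 years

Periodic rate i = 0.073/2 = 0.0365.
(1+i)^n = 8500/1400 = 6.07143, so n = ln 6.07143 / ln 1.0365 = 50.3099 half-years
= 50.3099/2 years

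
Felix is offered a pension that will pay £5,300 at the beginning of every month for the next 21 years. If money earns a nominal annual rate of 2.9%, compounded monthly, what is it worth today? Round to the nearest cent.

£1,001,825.13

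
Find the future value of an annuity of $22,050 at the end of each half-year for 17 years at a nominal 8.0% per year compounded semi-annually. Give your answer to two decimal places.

i = 0.08/2 = 0.04 per half-year; n = 17·2 = 34.
Accumulation factor s(34|0.04) = 69.857909; FV = 22050 × 69.857909 = 1,540,366.8827

$1,540,366.88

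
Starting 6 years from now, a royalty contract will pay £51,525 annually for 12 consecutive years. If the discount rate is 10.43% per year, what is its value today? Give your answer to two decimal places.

£209,349.51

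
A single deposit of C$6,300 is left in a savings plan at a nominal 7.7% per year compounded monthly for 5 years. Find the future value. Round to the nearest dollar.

C$9,247

i = 0.077/12 = 0.00641667 per month; n = 5·12 = 60.
6,300 × (1+0.00641667)^60 = 6,300 × 1.467808 = 9,247.1896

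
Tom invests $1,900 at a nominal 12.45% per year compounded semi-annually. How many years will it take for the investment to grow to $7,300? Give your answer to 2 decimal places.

Periodic rate i = 0.1245/2 = 0.06225.
n = ln(7300/1900) / ln(1+0.06225) = ln(3.84211) / 0.060389 = 22.2891 half-years
= 22.2891/2 years

11.14 years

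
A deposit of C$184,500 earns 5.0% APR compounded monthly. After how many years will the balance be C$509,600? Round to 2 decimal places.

Periodic rate i = 0.05/12 = 0.00416667.
n = ln(509600/184500) / ln(1+0.00416667) = ln(2.76206) / 0.004158 = 244.3420 months
= 244.3420/12 years

20.36 years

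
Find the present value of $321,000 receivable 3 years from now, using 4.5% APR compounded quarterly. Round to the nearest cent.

With 4 periods per year: i = 0.01125, n = 12.
PV = FV·(1+i)^(−n) = 321,000 × 0.874375 = 280,674.2798

$280,674.28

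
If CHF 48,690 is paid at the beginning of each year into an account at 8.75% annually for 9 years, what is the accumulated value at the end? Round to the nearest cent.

CHF 682,285.09

FV = 48690 × [(1+0.0875)^9 − 1] / 0.0875 × (1+i) = 48690 × 14.012838 = 682,285.0889
(Beginning-of-period payments → annuity-due factor ×(1+i).)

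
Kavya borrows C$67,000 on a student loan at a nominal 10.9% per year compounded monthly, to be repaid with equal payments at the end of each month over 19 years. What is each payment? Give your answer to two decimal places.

C$697.31

Periodic rate i = 0.109/12 = 0.00908333; n = 19 × 12 = 228 periods.
PMT = 67000 / ( [1 − (1+0.00908333)^(−228)] / 0.00908333 ) = 67000 / 96.083257 = 697.3119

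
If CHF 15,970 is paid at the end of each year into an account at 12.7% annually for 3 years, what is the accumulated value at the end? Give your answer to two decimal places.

CHF 54,252.15

FV = PMT · [(1+i)^n − 1] / i = 15970 · 3.397129 = 54,252.1501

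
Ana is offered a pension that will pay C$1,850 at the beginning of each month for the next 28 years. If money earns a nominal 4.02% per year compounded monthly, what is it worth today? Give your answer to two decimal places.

Periodic rate i = 0.0402/12 = 0.00335; n = 28 × 12 = 336 periods.
Annuity factor a(336|0.00335) × (1+i) = 202.146969; PV = 1850 × 202.146969 = 373,971.8936
(annuity-due: payments at period start, so ×(1+i).)

C$373,971.89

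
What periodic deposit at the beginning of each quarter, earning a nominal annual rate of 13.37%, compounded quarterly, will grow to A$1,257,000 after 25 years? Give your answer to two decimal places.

A$1,576.72

Periodic rate i = 0.1337/4 = 0.033425; n = 25 × 4 = 100 periods.
PMT = 1.257e+06 / ( [(1+0.033425)^100 − 1] / 0.033425 × (1+i) ) = 1.257e+06 / 797.222538 = 1,576.7241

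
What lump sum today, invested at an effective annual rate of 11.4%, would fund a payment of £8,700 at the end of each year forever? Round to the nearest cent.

£76,315.79

PV = PMT / i = 8700 / 0.114 = 76,315.7895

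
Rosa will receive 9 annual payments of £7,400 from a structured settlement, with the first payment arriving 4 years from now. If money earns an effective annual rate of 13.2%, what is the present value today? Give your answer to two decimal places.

PV at t=3 (ordinary 9-year annuity): 7400 × a(9|0.132) = 7400 × 5.093721 = 37,693.5333
PV₀ = 37,693.5333 / (1+0.132)^3 = 37,693.5333 / 1.450572 = 25,985.2900

£25,985.29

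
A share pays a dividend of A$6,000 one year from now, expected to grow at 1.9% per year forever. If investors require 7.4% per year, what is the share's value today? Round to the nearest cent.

A$109,090.91

PV = D₁/(r − g) = 6000/(0.074 − 0.019) = 109,090.9091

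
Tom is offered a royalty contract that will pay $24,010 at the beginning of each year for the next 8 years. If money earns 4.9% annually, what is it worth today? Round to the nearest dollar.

$163,446

PV = 24010 × [1 − (1+0.049)^(−8)] / 0.049 × (1+i) = 24010 × 6.807402 = 163,445.7199
(Beginning-of-period payments → annuity-due factor ×(1+i).)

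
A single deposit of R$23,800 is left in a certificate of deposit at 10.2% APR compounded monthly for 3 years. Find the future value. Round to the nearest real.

R$32,278

Periodic rate i = 0.102/12 = 0.0085; n = 3 × 12 = 36 periods.
FV = 23,800 × (1 + 0.0085)^36 = 32,278.2105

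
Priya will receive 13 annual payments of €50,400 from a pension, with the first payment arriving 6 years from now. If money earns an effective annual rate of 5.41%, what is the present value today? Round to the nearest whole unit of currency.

€354,975

PV at t=5 (ordinary 13-year annuity): 50400 × a(13|0.0541) = 50400 × 9.165935 = 461,963.1385
Discount back 5 years: 461,963.1385 × (1+0.0541)^(−5) = 461,963.1385 × 0.768406 = 354,975.3995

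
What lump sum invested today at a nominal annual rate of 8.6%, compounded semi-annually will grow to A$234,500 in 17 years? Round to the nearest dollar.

Periodic rate i = 0.086/2 = 0.043; n = 17 × 2 = 34 periods.
PV = FV·(1+i)^(−n) = 234,500 × 0.238965 = 56,037.1914

A$56,037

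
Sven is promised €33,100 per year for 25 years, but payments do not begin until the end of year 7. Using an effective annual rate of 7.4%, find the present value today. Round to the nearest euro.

€242,537

Value one period before first payment (t=6): 33100 × [1 − (1+0.074)^(−25)] / 0.074 = 33100 × 11.245418 = 372,223.3519
PV₀ = 372,223.3519 / (1+0.074)^6 = 372,223.3519 / 1.534708 = 242,536.9588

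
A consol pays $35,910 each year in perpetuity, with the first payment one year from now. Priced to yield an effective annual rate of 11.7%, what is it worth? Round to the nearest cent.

$306,923.08

PV = C/r = 35910/0.117 = 306,923.0769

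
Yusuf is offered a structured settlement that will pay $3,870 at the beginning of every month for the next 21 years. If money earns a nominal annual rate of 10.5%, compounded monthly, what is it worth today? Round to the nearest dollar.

With 12 periods per year: i = 0.00875, n = 252.
Annuity factor a(252|0.00875) × (1+i) = 102.452913; PV = 3870 × 102.452913 = 396,492.7736
(Beginning-of-period payments → annuity-due factor ×(1+i).)

$396,493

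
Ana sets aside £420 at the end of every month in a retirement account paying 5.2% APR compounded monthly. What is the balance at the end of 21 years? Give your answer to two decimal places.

With 12 periods per year: i = 0.00433333, n = 252.
Accumulation factor s(252|0.00433333) = 455.355218; FV = 420 × 455.355218 = 191,249.1915

£191,249.19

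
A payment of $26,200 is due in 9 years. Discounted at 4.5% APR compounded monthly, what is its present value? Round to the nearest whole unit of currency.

i = 0.045/12 = 0.00375 per month; n = 9·12 = 108.
Discount factor = (1+0.00375)^(−108) = 0.667482; PV = 26,200 × 0.667482 = 17,488.0343

$17,488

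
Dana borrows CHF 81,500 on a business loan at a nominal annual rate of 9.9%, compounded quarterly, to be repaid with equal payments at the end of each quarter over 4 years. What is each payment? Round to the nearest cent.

CHF 6,230.68

Periodic rate i = 0.099/4 = 0.02475; n = 4 × 4 = 16 periods.
PMT = 81500 / ( [1 − (1+0.02475)^(−16)] / 0.02475 ) = 81500 / 13.080438 = 6,230.6784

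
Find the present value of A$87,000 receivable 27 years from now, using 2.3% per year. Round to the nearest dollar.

A$47,084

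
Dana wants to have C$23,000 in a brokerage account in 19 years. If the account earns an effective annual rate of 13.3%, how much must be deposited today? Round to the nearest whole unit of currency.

C$2,145

PV = FV·(1+i)^(−n) = 23,000 × 0.093246 = 2,144.6654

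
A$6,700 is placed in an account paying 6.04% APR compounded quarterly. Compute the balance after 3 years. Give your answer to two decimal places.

A$8,020.12

i = 0.0604/4 = 0.0151 per quarter; n = 3·4 = 12.
FV = PV·(1+i)^n = 6,700 × 1.197032 = 8,020.1176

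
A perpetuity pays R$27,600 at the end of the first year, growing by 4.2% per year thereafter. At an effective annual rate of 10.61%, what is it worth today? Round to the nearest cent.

PV = D₁/(r − g) = 27600/(0.1061 − 0.042) = 430,577.2231

R$430,577.22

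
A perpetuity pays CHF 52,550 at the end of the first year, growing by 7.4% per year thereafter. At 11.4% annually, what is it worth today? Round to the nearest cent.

CHF 1,313,750.00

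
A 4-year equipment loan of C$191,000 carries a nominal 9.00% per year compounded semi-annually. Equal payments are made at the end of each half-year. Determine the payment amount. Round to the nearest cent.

C$28,957.44

With 2 periods per year: i = 0.045, n = 8.
Annuity-PV factor = 6.595886; PMT = 191000 / 6.595886 = 28,957.4438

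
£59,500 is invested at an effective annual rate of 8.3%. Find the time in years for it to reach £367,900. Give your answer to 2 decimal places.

22.85 years

n = ln(367900/59500) / ln(1+0.083) = ln(6.18319) / 0.079735 = 22.8486 years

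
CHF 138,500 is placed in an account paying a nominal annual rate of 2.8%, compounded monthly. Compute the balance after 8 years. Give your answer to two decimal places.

CHF 173,228.13

Periodic rate i = 0.028/12 = 0.00233333; n = 8 × 12 = 96 periods.
FV = PV·(1+i)^n = 138,500 × 1.250745 = 173,228.1303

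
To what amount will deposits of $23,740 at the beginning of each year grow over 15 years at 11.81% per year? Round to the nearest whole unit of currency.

FV = 23740 × [(1+0.1181)^15 − 1] / 0.1181 × (1+i) = 23740 × 41.049938 = 974,525.5286
(annuity-due: payments at period start, so ×(1+i).)

$974,526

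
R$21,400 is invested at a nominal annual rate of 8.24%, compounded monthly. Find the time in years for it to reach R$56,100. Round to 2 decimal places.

11.74 years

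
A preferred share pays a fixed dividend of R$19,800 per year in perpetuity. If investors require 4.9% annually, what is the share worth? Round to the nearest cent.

R$404,081.63

PV = C/r = 19800/0.049 = 404,081.6327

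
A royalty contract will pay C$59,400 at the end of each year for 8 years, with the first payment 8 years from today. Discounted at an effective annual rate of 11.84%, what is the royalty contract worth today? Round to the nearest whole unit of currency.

Value one period before first payment (t=7): 59400 × [1 − (1+0.1184)^(−8)] / 0.1184 = 59400 × 4.995533 = 296,734.6811
Discount back 7 years: 296,734.6811 × (1+0.1184)^(−7) = 296,734.6811 × 0.456899 = 135,577.6803

C$135,578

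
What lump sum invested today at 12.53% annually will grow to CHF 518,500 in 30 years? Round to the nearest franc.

CHF 15,021

PV = 518,500 / (1 + 0.1253)^30 = 518,500 / 34.518313 = 15,021.0121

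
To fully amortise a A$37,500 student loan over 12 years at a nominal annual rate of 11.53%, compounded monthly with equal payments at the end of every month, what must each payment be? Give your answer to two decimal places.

A$481.92

With 12 periods per year: i = 0.00960833, n = 144.
PMT = 37500 / ( [1 − (1+0.00960833)^(−144)] / 0.00960833 ) = 37500 / 77.814159 = 481.9174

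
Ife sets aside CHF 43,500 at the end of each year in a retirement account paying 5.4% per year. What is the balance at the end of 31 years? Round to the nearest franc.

CHF 3,307,404

FV = PMT · [(1+i)^n − 1] / i = 43500 · 76.032275 = 3,307,403.9562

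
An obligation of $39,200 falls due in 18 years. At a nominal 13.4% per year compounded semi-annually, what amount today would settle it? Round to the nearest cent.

$3,796.36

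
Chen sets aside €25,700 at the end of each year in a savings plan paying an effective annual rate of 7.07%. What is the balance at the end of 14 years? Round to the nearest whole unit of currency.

€582,431

Accumulation factor s(14|0.0707) = 22.662678; FV = 25700 × 22.662678 = 582,430.8192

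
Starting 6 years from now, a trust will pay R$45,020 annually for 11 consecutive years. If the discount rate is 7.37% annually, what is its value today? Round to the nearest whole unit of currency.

Value one period before first payment (t=5): 45020 × [1 − (1+0.0737)^(−11)] / 0.0737 = 45020 × 7.362403 = 331,455.3850
Discount back 5 years: 331,455.3850 × (1+0.0737)^(−5) = 331,455.3850 × 0.700786 = 232,279.1958

R$232,279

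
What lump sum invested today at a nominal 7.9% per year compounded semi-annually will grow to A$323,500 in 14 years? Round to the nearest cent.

A$109,342.36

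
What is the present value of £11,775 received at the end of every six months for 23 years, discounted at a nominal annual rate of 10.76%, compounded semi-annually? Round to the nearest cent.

£199,218.92

i = 0.1076/2 = 0.0538 per half-year; n = 23·2 = 46.
PV = PMT · [1 − (1+i)^(−n)] / i = 11775 · 16.918805 = 199,218.9240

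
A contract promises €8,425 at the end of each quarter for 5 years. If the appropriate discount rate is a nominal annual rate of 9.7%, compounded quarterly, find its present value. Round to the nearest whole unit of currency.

With 4 periods per year: i = 0.02425, n = 20.
Annuity factor a(20|0.02425) = 15.700176; PV = 8425 × 15.700176 = 132,273.9864

€132,274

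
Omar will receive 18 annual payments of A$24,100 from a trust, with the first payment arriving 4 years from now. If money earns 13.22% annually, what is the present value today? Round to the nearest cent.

Value one period before first payment (t=3): 24100 × [1 − (1+0.1322)^(−18)] / 0.1322 = 24100 × 6.754918 = 162,793.5166
PV₀ = 162,793.5166 / (1+0.1322)^3 = 162,793.5166 / 1.451341 = 112,167.6582

A$112,167.66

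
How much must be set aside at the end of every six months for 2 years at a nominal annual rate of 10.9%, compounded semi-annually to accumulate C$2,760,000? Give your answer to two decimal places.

Periodic rate i = 0.109/2 = 0.0545; n = 2 × 2 = 4 periods.
FV-annuity factor = 4.339043; PMT = 2.76e+06 / 4.339043 = 636,084.9794

C$636,084.98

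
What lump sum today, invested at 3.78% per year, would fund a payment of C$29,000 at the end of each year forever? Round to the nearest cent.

PV = C/r = 29000/0.0378 = 767,195.7672

C$767,195.77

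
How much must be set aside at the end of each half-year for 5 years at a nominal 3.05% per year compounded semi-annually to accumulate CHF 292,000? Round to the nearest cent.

CHF 27,251.73

With 2 periods per year: i = 0.01525, n = 10.
FV-annuity factor = 10.714916; PMT = 292000 / 10.714916 = 27,251.7300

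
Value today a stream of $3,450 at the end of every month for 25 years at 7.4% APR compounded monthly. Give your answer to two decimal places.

Periodic rate i = 0.074/12 = 0.00616667; n = 25 × 12 = 300 periods.
PV = 3450 × [1 − (1+0.00616667)^(−300)] / 0.00616667 = 3450 × 136.518982 = 470,990.4875

$470,990.49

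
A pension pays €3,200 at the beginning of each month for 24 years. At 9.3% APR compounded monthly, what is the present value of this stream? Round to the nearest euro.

With 12 periods per year: i = 0.00775, n = 288.
PV = 3200 × [1 − (1+0.00775)^(−288)] / 0.00775 × (1+i) = 3200 × 115.957442 = 371,063.8133
Payments are at the start of each period, so multiply by (1+i).

€371,064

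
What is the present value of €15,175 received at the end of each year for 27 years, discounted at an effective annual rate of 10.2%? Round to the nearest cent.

PV = 15175 × [1 − (1+0.102)^(−27)] / 0.102 = 15175 × 9.091894 = 137,969.4923

€137,969.49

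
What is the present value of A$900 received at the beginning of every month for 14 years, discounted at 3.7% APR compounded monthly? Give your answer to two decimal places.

A$118,233.55

With 12 periods per year: i = 0.00308333, n = 168.
Annuity factor a(168|0.00308333) × (1+i) = 131.370609; PV = 900 × 131.370609 = 118,233.5478
(Beginning-of-period payments → annuity-due factor ×(1+i).)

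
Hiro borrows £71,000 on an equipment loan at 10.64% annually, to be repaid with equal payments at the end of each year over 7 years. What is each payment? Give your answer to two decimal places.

£14,892.46

PMT = 71000 / ( [1 − (1+0.1064)^(−7)] / 0.1064 ) = 71000 / 4.767513 = 14,892.4605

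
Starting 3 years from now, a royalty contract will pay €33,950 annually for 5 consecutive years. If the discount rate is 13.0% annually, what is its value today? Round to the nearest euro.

€93,516

Value one period before first payment (t=2): 33950 × [1 − (1+0.13)^(−5)] / 0.13 = 33950 × 3.517231 = 119,410.0013
Discount back 2 years: 119,410.0013 × (1+0.13)^(−2) = 119,410.0013 × 0.783147 = 93,515.5465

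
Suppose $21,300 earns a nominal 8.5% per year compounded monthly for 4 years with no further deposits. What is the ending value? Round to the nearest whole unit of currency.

$29,890

With 12 periods per year: i = 0.00708333, n = 48.
21,300 × (1+0.00708333)^48 = 21,300 × 1.403265 = 29,889.5393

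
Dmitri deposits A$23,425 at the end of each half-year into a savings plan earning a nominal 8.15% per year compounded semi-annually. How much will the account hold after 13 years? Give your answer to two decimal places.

i = 0.0815/2 = 0.04075 per half-year; n = 13·2 = 26.
FV = 23425 × [(1+0.04075)^26 − 1] / 0.04075 = 23425 × 44.783433 = 1,049,051.9279

A$1,049,051.93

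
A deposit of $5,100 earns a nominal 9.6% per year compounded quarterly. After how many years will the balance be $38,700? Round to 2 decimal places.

21.36 years

Periodic rate i = 0.096/4 = 0.024.
(1+i)^n = 38700/5100 = 7.58824, so n = ln 7.58824 / ln 1.024 = 85.4509 quarters
= 85.4509/4 years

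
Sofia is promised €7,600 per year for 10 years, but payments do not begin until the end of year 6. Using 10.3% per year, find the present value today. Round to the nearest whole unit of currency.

€28,239

Value one period before first payment (t=5): 7600 × [1 − (1+0.103)^(−10)] / 0.103 = 7600 × 6.066170 = 46,102.8921
Discount back 5 years: 46,102.8921 × (1+0.103)^(−5) = 46,102.8921 × 0.612523 = 28,239.0841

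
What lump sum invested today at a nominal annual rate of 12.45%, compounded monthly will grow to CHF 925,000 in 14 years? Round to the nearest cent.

CHF 163,330.13

Periodic rate i = 0.1245/12 = 0.010375; n = 14 × 12 = 168 periods.
PV = 925,000 / (1 + 0.010375)^168 = 925,000 / 5.663376 = 163,330.1306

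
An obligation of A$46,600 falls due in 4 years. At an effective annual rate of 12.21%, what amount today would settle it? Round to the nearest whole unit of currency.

PV = FV·(1+i)^(−n) = 46,600 × 0.630774 = 29,394.0662

A$29,394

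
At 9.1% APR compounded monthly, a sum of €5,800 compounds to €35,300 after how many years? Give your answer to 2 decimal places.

19.92 years

Periodic rate i = 0.091/12 = 0.00758333.
(1+i)^n = 35300/5800 = 6.08621, so n = ln 6.08621 / ln 1.00758 = 239.0590 months
= 239.0590/12 years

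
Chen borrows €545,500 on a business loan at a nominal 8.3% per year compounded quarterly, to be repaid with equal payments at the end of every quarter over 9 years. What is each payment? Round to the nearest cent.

i = 0.083/4 = 0.02075 per quarter; n = 9·4 = 36.
Annuity-PV factor = 25.184504; PMT = 545500 / 25.184504 = 21,660.1446

€21,660.14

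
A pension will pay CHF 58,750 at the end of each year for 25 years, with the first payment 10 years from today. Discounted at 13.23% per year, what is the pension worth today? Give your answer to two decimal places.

PV at t=9 (ordinary 25-year annuity): 58750 × a(25|0.1323) = 58750 × 7.220201 = 424,186.7918
Discount back 9 years: 424,186.7918 × (1+0.1323)^(−9) = 424,186.7918 × 0.326848 = 138,644.7968

CHF 138,644.80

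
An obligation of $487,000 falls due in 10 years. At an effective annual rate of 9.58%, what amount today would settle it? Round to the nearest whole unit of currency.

$195,081

PV = 487,000 / (1 + 0.0958)^10 = 487,000 / 2.496393 = 195,081.4614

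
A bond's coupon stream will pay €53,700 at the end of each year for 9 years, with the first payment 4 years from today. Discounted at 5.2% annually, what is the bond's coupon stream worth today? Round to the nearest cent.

Value one period before first payment (t=3): 53700 × [1 − (1+0.052)^(−9)] / 0.052 = 53700 × 7.044943 = 378,313.4132
Discount back 3 years: 378,313.4132 × (1+0.052)^(−3) = 378,313.4132 × 0.858920 = 324,941.0056

€324,941.01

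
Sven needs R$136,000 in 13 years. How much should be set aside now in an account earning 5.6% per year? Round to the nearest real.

PV = FV·(1+i)^(−n) = 136,000 × 0.492458 = 66,974.2674

R$66,974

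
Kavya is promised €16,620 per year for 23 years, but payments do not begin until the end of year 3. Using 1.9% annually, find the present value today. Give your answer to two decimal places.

€296,005.48

PV at t=2 (ordinary 23-year annuity): 16620 × a(23|0.019) = 16620 × 18.493414 = 307,360.5480
PV₀ = 307,360.5480 / (1+0.019)^2 = 307,360.5480 / 1.038361 = 296,005.4817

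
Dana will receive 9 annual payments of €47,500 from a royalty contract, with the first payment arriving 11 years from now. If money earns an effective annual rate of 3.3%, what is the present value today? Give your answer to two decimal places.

PV at t=10 (ordinary 9-year annuity): 47500 × a(9|0.033) = 47500 × 7.678313 = 364,719.8550
Discount back 10 years: 364,719.8550 × (1+0.033)^(−10) = 364,719.8550 × 0.722764 = 263,606.5464

€263,606.55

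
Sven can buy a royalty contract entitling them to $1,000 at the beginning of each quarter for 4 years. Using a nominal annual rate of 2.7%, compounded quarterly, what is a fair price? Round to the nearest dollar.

Periodic rate i = 0.027/4 = 0.00675; n = 4 × 4 = 16 periods.
PV = 1000 × [1 − (1+0.00675)^(−16)] / 0.00675 × (1+i) = 1000 × 15.220065 = 15,220.0650
Payments are at the start of each period, so multiply by (1+i).

$15,220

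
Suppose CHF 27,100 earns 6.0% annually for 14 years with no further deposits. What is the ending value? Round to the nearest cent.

CHF 61,270.50

FV = 27,100 × (1 + 0.06)^14 = 61,270.4972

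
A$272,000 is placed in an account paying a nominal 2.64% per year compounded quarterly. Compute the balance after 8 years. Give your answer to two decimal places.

i = 0.0264/4 = 0.0066 per quarter; n = 8·4 = 32.
FV = 272,000 × (1 + 0.0066)^32 = 335,730.2996

A$335,730.30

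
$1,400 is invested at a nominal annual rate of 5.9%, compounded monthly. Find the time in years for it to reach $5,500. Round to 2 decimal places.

23.25 years

Periodic rate i = 0.059/12 = 0.00491667.
(1+i)^n = 5500/1400 = 3.92857, so n = ln 3.92857 / ln 1.00492 = 278.9770 months
= 278.9770/12 years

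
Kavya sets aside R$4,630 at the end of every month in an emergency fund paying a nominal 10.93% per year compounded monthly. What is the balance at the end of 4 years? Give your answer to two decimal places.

R$277,192.26

Periodic rate i = 0.1093/12 = 0.00910833; n = 4 × 12 = 48 periods.
FV = 4630 × [(1+0.00910833)^48 − 1] / 0.00910833 = 4630 × 59.868738 = 277,192.2560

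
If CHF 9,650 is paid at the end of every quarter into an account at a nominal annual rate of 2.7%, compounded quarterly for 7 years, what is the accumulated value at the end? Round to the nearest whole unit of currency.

CHF 296,325

i = 0.027/4 = 0.00675 per quarter; n = 7·4 = 28.
Accumulation factor s(28|0.00675) = 30.707269; FV = 9650 × 30.707269 = 296,325.1477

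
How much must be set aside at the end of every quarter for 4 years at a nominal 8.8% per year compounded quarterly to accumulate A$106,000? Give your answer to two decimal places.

Periodic rate i = 0.088/4 = 0.022; n = 4 × 4 = 16 periods.
PMT = 106000 / ( [(1+0.022)^16 − 1] / 0.022 ) = 106000 / 18.931485 = 5,599.1381

A$5,599.14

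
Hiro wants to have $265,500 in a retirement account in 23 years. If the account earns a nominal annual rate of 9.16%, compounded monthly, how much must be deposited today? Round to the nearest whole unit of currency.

Periodic rate i = 0.0916/12 = 0.00763333; n = 23 × 12 = 276 periods.
PV = FV·(1+i)^(−n) = 265,500 × 0.122603 = 32,551.2284

$32,551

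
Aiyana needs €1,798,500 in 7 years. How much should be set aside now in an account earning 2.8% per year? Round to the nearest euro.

€1,482,377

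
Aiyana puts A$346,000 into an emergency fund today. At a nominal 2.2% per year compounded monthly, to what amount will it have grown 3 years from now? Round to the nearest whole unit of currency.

A$369,584

Periodic rate i = 0.022/12 = 0.00183333; n = 3 × 12 = 36 periods.
FV = PV·(1+i)^n = 346,000 × 1.068162 = 369,584.1109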